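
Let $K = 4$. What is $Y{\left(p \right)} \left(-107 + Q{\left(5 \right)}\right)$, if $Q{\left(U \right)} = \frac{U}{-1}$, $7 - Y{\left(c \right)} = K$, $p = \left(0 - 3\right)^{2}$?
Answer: $-336$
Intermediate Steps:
$p = 9$ ($p = \left(-3\right)^{2} = 9$)
$Y{\left(c \right)} = 3$ ($Y{\left(c \right)} = 7 - 4 = 3$)
$Q{\left(U \right)} = - U$ ($Q{\left(U \right)} = U \left(-1\right) = - U$)
$Y{\left(p \right)} \left(-107 + Q{\left(5 \right)}\right) = 3 \left(-107 - 5\right) = 3 \left(-112\right) = -336$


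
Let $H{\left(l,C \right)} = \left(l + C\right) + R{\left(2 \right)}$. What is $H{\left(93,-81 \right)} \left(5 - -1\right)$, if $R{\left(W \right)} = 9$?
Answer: $126$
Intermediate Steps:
$H{\left(l,C \right)} = 9 + C + l$ ($H{\left(l,C \right)} = \left(l + C\right) + 9 = \left(C + l\right) + 9 = 9 + C + l$)
$H{\left(93,-81 \right)} \left(5 - -1\right) = \left(9 - 81 + 93\right) \left(5 - -1\right) = 21 \left(5 + 1\right) = 21 \cdot 6 = 126$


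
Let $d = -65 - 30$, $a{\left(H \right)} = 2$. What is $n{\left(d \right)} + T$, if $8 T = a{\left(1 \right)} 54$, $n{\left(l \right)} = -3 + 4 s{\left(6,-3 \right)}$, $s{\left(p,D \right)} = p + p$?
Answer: $\frac{117}{2} \approx 58.5$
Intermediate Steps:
$s{\left(p,D \right)} = 2 p$
$d = -95$
$n{\left(l \right)} = 45$ ($n{\left(l \right)} = -3 + 4 \cdot 2 \cdot 6 = -3 + 4 \cdot 12 = -3 + 48 = 45$)
$T = \frac{27}{2}$ ($T = \frac{2 \cdot 54}{8} = \frac{1}{8} \cdot 108 = \frac{27}{2} \approx 13.5$)
$n{\left(d \right)} + T = 45 + \frac{27}{2} = \frac{117}{2}$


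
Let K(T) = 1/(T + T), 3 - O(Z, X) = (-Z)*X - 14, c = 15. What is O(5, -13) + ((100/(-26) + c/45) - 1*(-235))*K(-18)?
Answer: -19105/351 ≈ -54.430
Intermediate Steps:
O(Z, X) = 17 + X*Z (O(Z, X) = 3 - ((-Z)*X - 14) = 3 - (-X*Z - 14) = 3 - (-14 - X*Z) = 3 + (14 + X*Z) = 17 + X*Z)
K(T) = 1/(2*T)
O(5, -13) + ((100/(-26) + c/45) - 1*(-235))*K(-18) = (17 - 13*5) + ((100/(-26) + 15/45) - 1*(-235))*((1/2)/(-18)) = (17 - 65) + ((100*(-1/26) + 15*(1/45)) + 235)*((1/2)*(-1/18)) = -48 + ((-50/13 + 1/3) + 235)*(-1/36) = -48 + (-137/39 + 235)*(-1/36) = -48 + (9028/39)*(-1/36) = -48 - 2257/351 = -19105/351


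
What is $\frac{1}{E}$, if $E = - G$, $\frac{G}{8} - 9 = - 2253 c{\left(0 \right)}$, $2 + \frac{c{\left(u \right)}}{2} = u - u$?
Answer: $- \frac{1}{72168} \approx -1.3857 \cdot 10^{-5}$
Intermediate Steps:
$c{\left(u \right)} = -4$ ($c{\left(u \right)} = -4 + 2 \left(u - u\right) = -4 + 2 \cdot 0 = -4 + 0 = -4$)
$G = 72168$ ($G = 72 + 8 \left(\left(-2253\right) \left(-4\right)\right) = 72 + 8 \cdot 9012 = 72 + 72096 = 72168$)
$E = -72168$ ($E = \left(-1\right) 72168 = -72168$)
$\frac{1}{E} = \frac{1}{-72168} = - \frac{1}{72168}$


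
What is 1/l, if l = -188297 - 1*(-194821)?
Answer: 1/6524 ≈ 0.00015328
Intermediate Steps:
l = 6524 (l = -188297 + 194821 = 6524)
1/l = 1/6524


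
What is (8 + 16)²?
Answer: 576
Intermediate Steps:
(8 + 16)² = 24² = 576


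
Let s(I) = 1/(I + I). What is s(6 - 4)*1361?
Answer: 1361/4 ≈ 340.25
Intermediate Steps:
s(I) = 1/(2*I)
s(6 - 4)*1361 = (1/(2*(6 - 4)))*1361 = ((1/2)/2)*1361 = ((1/2)*(1/2))*1361 = (1/4)*1361 = 1361/4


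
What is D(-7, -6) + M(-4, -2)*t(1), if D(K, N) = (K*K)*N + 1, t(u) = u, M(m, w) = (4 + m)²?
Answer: -293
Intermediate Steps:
D(K, N) = 1 + N*K² (D(K, N) = K²*N + 1 = N*K² + 1 = 1 + N*K²)
D(-7, -6) + M(-4, -2)*t(1) = (1 - 6*(-7)²) + (4 - 4)²*1 = (1 - 6*49) + 0²*1 = (1 - 294) + 0*1 = -293 + 0 = -293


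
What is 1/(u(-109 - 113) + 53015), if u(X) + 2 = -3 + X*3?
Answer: 1/52344 ≈ 1.9104e-5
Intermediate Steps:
u(X) = -5 + 3*X (u(X) = -2 + (-3 + X*3) = -2 + (-3 + 3*X) = -5 + 3*X)
1/(u(-109 - 113) + 53015) = 1/((-5 + 3*(-109 - 113)) + 53015) = 1/((-5 + 3*(-222)) + 53015) = 1/((-5 - 666) + 53015) = 1/(-671 + 53015) = 1/52344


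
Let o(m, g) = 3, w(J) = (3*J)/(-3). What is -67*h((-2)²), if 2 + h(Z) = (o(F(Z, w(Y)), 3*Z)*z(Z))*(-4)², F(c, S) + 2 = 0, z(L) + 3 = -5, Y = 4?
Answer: 25862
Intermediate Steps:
z(L) = -8 (z(L) = -3 - 5 = -8)
w(J) = -J (w(J) = (3*J)*(-⅓) = -J)
F(c, S) = -2 (F(c, S) = -2 + 0 = -2)
h(Z) = -386 (h(Z) = -2 + (3*(-8))*(-4)² = -2 - 24*16 = -2 - 384 = -386)
-67*h((-2)²) = -67*(-386) = 25862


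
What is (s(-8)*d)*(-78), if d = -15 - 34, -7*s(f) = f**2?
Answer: -34944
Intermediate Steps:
s(f) = -f**2/7
d = -49
(s(-8)*d)*(-78) = (-1/7*(-8)**2*(-49))*(-78) = (-1/7*64*(-49))*(-78) = -64/7*(-49)*(-78) = 448*(-78) = -34944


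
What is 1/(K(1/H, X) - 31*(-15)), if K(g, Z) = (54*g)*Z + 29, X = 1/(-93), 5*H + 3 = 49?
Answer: 713/352177 ≈ 0.0020245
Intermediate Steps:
H = 46/5 (H = -⅗ + (⅕)*49 = -⅗ + 49/5 = 46/5 ≈ 9.2000)
X = -1/93 ≈ -0.010753
K(g, Z) = 29 + 54*Z*g (K(g, Z) = 54*Z*g + 29 = 29 + 54*Z*g)
1/(K(1/H, X) - 31*(-15)) = 1/((29 + 54*(-1/93)/(46/5)) - 31*(-15)) = 1/((29 + 54*(-1/93)*(5/46)) + 465) = 1/((29 - 45/713) + 465) = 1/(20632/713 + 465) = 1/(352177/713) = 713/352177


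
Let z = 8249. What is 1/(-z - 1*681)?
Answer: -1/8930 ≈ -0.00011198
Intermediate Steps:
1/(-z - 1*681) = 1/(-1*8249 - 1*681) = 1/(-8249 - 681) = 1/(-8930) = -1/8930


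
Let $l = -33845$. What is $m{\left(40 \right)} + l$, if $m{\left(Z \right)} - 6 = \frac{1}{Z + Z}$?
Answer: $- \frac{2707119}{80} \approx -33839.0$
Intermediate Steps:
$m{\left(Z \right)} = 6 + \frac{1}{2 Z}$ ($m{\left(Z \right)} = 6 + \frac{1}{Z + Z} = 6 + \frac{1}{2 Z}$)
$m{\left(40 \right)} + l = \left(6 + \frac{1}{2 \cdot 40}\right) - 33845 = \left(6 + \frac{1}{2} \cdot \frac{1}{40}\right) - 33845 = \left(6 + \frac{1}{80}\right) - 33845 = \frac{481}{80} - 33845 = - \frac{2707119}{80}$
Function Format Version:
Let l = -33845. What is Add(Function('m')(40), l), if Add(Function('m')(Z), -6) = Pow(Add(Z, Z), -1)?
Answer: Rational(-2707119, 80) ≈ -33839.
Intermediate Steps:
Function('m')(Z) = Add(6, Mul(Rational(1, 2), Pow(Z, -1))) (Function('m')(Z) = Add(6, Pow(Add(Z, Z), -1)) = Add(6, Pow(Mul(2, Z), -1)) = Add(6, Mul(Rational(1, 2), Pow(Z, -1))))
Add(Function('m')(40), l) = Add(Add(6, Mul(Rational(1, 2), Pow(40, -1))), -33845) = Add(Add(6, Mul(Rational(1, 2), Rational(1, 40))), -33845) = Add(Add(6, Rational(1, 80)), -33845) = Add(Rational(481, 80), -33845) = Rational(-2707119, 80)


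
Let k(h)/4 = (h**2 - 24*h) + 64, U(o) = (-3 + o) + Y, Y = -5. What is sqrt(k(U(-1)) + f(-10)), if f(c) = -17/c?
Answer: sqrt(144570)/10 ≈ 38.022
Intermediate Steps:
U(o) = -8 + o (U(o) = (-3 + o) - 5 = -8 + o)
k(h) = 256 - 96*h + 4*h**2 (k(h) = 4*((h**2 - 24*h) + 64) = 4*(64 + h**2 - 24*h) = 256 - 96*h + 4*h**2)
sqrt(k(U(-1)) + f(-10)) = sqrt((256 - 96*(-8 - 1) + 4*(-8 - 1)**2) - 17/(-10)) = sqrt((256 - 96*(-9) + 4*(-9)**2) - 17*(-1/10)) = sqrt((256 + 864 + 4*81) + 17/10) = sqrt((256 + 864 + 324) + 17/10) = sqrt(1444 + 17/10) = sqrt(14457/10) = sqrt(144570)/10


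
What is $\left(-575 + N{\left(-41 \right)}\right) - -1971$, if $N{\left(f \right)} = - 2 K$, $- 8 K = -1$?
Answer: $\frac{5583}{4} \approx 1395.8$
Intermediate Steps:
$K = \frac{1}{8}$ ($K = \left(- \frac{1}{8}\right) \left(-1\right) = \frac{1}{8} \approx 0.125$)
$N{\left(f \right)} = - \frac{1}{4}$ ($N{\left(f \right)} = \left(-2\right) \frac{1}{8} = - \frac{1}{4}$)
$\left(-575 + N{\left(-41 \right)}\right) - -1971 = \left(-575 - \frac{1}{4}\right) - -1971 = - \frac{2301}{4} + 1971 = \frac{5583}{4}$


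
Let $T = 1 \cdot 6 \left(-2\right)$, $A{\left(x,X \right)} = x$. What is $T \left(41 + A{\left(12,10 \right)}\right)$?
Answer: $-636$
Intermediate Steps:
$T = -12$ ($T = 6 \left(-2\right) = -12$)
$T \left(41 + A{\left(12,10 \right)}\right) = - 12 \left(41 + 12\right) = \left(-12\right) 53 = -636$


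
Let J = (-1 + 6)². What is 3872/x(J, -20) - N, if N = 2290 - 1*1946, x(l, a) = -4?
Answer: -1312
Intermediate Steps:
J = 25 (J = 5² = 25)
N = 344 (N = 2290 - 1946 = 344)
3872/x(J, -20) - N = 3872/(-4) - 1*344 = 3872*(-¼) - 344 = -968 - 344 = -1312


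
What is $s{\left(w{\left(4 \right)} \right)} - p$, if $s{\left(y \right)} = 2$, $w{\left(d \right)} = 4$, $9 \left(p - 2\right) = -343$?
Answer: $\frac{343}{9} \approx 38.111$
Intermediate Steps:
$p = - \frac{325}{9}$ ($p = 2 + \frac{1}{9} \left(-343\right) = 2 - \frac{343}{9} = - \frac{325}{9} \approx -36.111$)
$s{\left(w{\left(4 \right)} \right)} - p = 2 - - \frac{325}{9} = 2 + \frac{325}{9} = \frac{343}{9}$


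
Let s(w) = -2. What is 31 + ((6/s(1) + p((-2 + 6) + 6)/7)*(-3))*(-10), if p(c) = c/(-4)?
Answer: -488/7 ≈ -69.714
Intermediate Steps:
p(c) = -c/4 (p(c) = c*(-¼) = -c/4)
31 + ((6/s(1) + p((-2 + 6) + 6)/7)*(-3))*(-10) = 31 + ((6/(-2) - ((-2 + 6) + 6)/4/7)*(-3))*(-10) = 31 + ((6*(-½) - (4 + 6)/4*(⅐))*(-3))*(-10) = 31 + ((-3 - ¼*10*(⅐))*(-3))*(-10) = 31 + ((-3 - 5/2*⅐)*(-3))*(-10) = 31 + ((-3 - 5/14)*(-3))*(-10) = 31 - 47/14*(-3)*(-10) = 31 + (141/14)*(-10) = 31 - 705/7 = -488/7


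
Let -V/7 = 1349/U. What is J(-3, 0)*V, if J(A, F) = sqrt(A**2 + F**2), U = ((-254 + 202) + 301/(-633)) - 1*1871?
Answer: 17932257/1217560 ≈ 14.728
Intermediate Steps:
U = -1217560/633 (U = (-52 + 301*(-1/633)) - 1871 = (-52 - 301/633) - 1871 = -33217/633 - 1871 = -1217560/633 ≈ -1923.5)
V = 5977419/1217560 (V = -9443/(-1217560/633) = -9443*(-633)/1217560 = -7*(-853917/1217560) = 5977419/1217560 ≈ 4.9093)
J(-3, 0)*V = sqrt((-3)**2 + 0**2)*(5977419/1217560) = sqrt(9 + 0)*(5977419/1217560) = sqrt(9)*(5977419/1217560) = 3*(5977419/1217560) = 17932257/1217560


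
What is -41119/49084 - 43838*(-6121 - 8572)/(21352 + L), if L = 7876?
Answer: 7903594631381/358656788 ≈ 22037.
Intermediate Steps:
-41119/49084 - 43838*(-6121 - 8572)/(21352 + L) = -41119/49084 - 43838*(-6121 - 8572)/(21352 + 7876) = -41119*1/49084 - 43838/(29228/(-14693)) = -41119/49084 - 43838/(29228*(-1/14693)) = -41119/49084 - 43838/(-29228/14693) = -41119/49084 - 43838*(-14693/29228) = -41119/49084 + 322055867/14614 = 7903594631381/358656788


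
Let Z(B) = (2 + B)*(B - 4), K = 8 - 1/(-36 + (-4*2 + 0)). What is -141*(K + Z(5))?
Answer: -93201/44 ≈ -2118.2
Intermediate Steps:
K = 353/44 (K = 8 - 1/(-36 + (-8 + 0)) = 8 - 1/(-36 - 8) = 8 - 1/(-44) = 8 - 1*(-1/44) = 8 + 1/44 = 353/44 ≈ 8.0227)
Z(B) = (-4 + B)*(2 + B) (Z(B) = (2 + B)*(-4 + B) = (-4 + B)*(2 + B))
-141*(K + Z(5)) = -141*(353/44 + (-8 + 5² - 2*5)) = -141*(353/44 + (-8 + 25 - 10)) = -141*(353/44 + 7) = -141*661/44 = -93201/44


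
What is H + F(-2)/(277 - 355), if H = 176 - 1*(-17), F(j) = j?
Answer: 7528/39 ≈ 193.03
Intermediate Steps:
H = 193 (H = 176 + 17 = 193)
H + F(-2)/(277 - 355) = 193 - 2/(277 - 355) = 193 - 2/(-78) = 193 - 1/78*(-2) = 193 + 1/39 = 7528/39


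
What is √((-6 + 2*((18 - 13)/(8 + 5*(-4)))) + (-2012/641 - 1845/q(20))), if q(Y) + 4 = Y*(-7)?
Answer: √168052893/7692 ≈ 1.6853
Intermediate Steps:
q(Y) = -4 - 7*Y (q(Y) = -4 + Y*(-7) = -4 - 7*Y)
√((-6 + 2*((18 - 13)/(8 + 5*(-4)))) + (-2012/641 - 1845/q(20))) = √((-6 + 2*((18 - 13)/(8 + 5*(-4)))) + (-2012/641 - 1845/(-4 - 7*20))) = √((-6 + 2*(5/(8 - 20))) + (-2012*1/641 - 1845/(-4 - 140))) = √((-6 + 2*(5/(-12))) + (-2012/641 - 1845/(-144))) = √((-6 + 2*(5*(-1/12))) + (-2012/641 - 1845*(-1/144))) = √((-6 + 2*(-5/12)) + (-2012/641 + 205/16)) = √((-6 - ⅚) + 99213/10256) = √(-41/6 + 99213/10256) = √(87391/30768) = √168052893/7692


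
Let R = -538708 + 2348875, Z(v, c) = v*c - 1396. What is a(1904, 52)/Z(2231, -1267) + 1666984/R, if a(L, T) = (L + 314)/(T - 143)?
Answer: 47667787461902/51761653561709 ≈ 0.92091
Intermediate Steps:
a(L, T) = (314 + L)/(-143 + T)
Z(v, c) = -1396 + c*v (Z(v, c) = c*v - 1396 = -1396 + c*v)
R = 1810167
a(1904, 52)/Z(2231, -1267) + 1666984/R = ((314 + 1904)/(-143 + 52))/(-1396 - 1267*2231) + 1666984/1810167 = (2218/(-91))/(-1396 - 2826677) + 1666984*(1/1810167) = -1/91*2218/(-2828073) + 1666984/1810167 = -2218/91*(-1/2828073) + 1666984/1810167 = 2218/257354643 + 1666984/1810167 = 47667787461902/51761653561709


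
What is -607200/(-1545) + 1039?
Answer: 147497/103 ≈ 1432.0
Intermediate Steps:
-607200/(-1545) + 1039 = -607200*(-1)/1545 + 1039 = -575*(-352/515) + 1039 = 40480/103 + 1039 = 147497/103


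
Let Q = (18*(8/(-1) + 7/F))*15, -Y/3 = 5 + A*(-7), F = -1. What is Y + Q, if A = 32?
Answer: -3393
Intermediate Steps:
Y = 657 (Y = -3*(5 + 32*(-7)) = -3*(5 - 224) = -3*(-219) = 657)
Q = -4050 (Q = (18*(8/(-1) + 7/(-1)))*15 = (18*(8*(-1) + 7*(-1)))*15 = (18*(-8 - 7))*15 = (18*(-15))*15 = -270*15 = -4050)
Y + Q = 657 - 4050 = -3393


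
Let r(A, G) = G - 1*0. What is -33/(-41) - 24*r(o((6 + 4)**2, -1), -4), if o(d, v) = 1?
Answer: 3969/41 ≈ 96.805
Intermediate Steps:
r(A, G) = G (r(A, G) = G + 0 = G)
-33/(-41) - 24*r(o((6 + 4)**2, -1), -4) = -33/(-41) - 24*(-4) = -33*(-1/41) + 96 = 33/41 + 96 = 3969/41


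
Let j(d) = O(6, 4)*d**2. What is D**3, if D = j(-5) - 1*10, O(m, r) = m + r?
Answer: 13824000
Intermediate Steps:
j(d) = 10*d**2 (j(d) = (6 + 4)*d**2 = 10*d**2)
D = 240 (D = 10*(-5)**2 - 1*10 = 10*25 - 10 = 250 - 10 = 240)
D**3 = 240**3 = 13824000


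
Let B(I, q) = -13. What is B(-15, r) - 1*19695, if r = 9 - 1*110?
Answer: -19708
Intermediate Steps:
r = -101 (r = 9 - 110 = -101)
B(-15, r) - 1*19695 = -13 - 1*19695 = -13 - 19695 = -19708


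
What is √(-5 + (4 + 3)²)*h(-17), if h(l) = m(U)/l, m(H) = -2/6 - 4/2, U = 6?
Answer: 14*√11/51 ≈ 0.91045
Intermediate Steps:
m(H) = -7/3 (m(H) = -2*⅙ - 4*½ = -⅓ - 2 = -7/3)
h(l) = -7/(3*l)
√(-5 + (4 + 3)²)*h(-17) = √(-5 + (4 + 3)²)*(-7/3/(-17)) = √(-5 + 7²)*(-7/3*(-1/17)) = √(-5 + 49)*(7/51) = √44*(7/51) = (2*√11)*(7/51) = 14*√11/51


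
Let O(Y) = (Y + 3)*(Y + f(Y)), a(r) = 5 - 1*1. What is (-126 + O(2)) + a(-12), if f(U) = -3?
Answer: -127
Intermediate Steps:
a(r) = 4 (a(r) = 5 - 1 = 4)
O(Y) = (-3 + Y)*(3 + Y) (O(Y) = (Y + 3)*(Y - 3) = (3 + Y)*(-3 + Y) = (-3 + Y)*(3 + Y))
(-126 + O(2)) + a(-12) = (-126 + (-9 + 2²)) + 4 = (-126 + (-9 + 4)) + 4 = (-126 - 5) + 4 = -131 + 4 = -127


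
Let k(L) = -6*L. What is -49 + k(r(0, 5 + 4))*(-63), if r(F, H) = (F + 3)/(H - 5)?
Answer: 469/2 ≈ 234.50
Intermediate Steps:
r(F, H) = (3 + F)/(-5 + H)
-49 + k(r(0, 5 + 4))*(-63) = -49 - 6*(3 + 0)/(-5 + (5 + 4))*(-63) = -49 - 6*3/(-5 + 9)*(-63) = -49 - 6*3/4*(-63) = -49 - 3*3/2*(-63) = -49 - 6*¾*(-63) = -49 - 9/2*(-63) = -49 + 567/2 = 469/2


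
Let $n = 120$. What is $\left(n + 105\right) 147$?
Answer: $33075$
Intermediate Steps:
$\left(n + 105\right) 147 = \left(120 + 105\right) 147 = 225 \cdot 147 = 33075$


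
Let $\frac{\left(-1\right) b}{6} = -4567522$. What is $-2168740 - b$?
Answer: $-29573872$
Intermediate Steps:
$b = 27405132$ ($b = \left(-6\right) \left(-4567522\right) = 27405132$)
$-2168740 - b = -2168740 - 27405132 = -29573872$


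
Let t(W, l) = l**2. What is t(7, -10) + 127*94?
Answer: 12038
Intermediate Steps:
t(7, -10) + 127*94 = (-10)**2 + 127*94 = 100 + 11938 = 12038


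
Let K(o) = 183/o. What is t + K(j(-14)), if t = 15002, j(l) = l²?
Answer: 2940575/196 ≈ 15003.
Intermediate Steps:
t + K(j(-14)) = 15002 + 183/((-14)²) = 15002 + 183/196 = 2940575/196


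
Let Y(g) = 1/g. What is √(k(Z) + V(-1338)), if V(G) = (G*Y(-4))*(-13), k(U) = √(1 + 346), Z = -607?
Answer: √(-17394 + 4*√347)/2 ≈ 65.802*I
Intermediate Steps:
Y(g) = 1/g
k(U) = √347
V(G) = 13*G/4 (V(G) = (G/(-4))*(-13) = (G*(-¼))*(-13) = -G/4*(-13) = 13*G/4)
√(k(Z) + V(-1338)) = √(√347 + (13/4)*(-1338)) = √(√347 - 8697/2) = √(-8697/2 + √347)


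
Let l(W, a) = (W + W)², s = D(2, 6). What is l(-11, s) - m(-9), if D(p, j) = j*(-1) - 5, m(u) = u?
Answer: 493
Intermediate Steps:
D(p, j) = -5 - j (D(p, j) = -j - 5 = -5 - j)
s = -11 (s = -5 - 1*6 = -5 - 6 = -11)
l(W, a) = 4*W² (l(W, a) = (2*W)² = 4*W²)
l(-11, s) - m(-9) = 4*(-11)² - 1*(-9) = 4*121 + 9 = 484 + 9 = 493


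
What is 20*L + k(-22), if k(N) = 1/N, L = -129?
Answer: -56761/22 ≈ -2580.0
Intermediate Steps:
20*L + k(-22) = 20*(-129) + 1/(-22) = -2580 - 1/22 = -56761/22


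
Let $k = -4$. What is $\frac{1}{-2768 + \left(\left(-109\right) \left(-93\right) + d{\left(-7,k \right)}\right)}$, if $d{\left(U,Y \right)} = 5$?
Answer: $\frac{1}{7374} \approx 0.00013561$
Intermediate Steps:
$\frac{1}{-2768 + \left(\left(-109\right) \left(-93\right) + d{\left(-7,k \right)}\right)} = \frac{1}{-2768 + \left(\left(-109\right) \left(-93\right) + 5\right)} = \frac{1}{-2768 + \left(10137 + 5\right)} = \frac{1}{-2768 + 10142} = \frac{1}{7374}$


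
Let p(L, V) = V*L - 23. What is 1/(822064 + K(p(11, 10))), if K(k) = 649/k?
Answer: 87/71520217 ≈ 1.2164e-6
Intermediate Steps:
p(L, V) = -23 + L*V (p(L, V) = L*V - 23 = -23 + L*V)
1/(822064 + K(p(11, 10))) = 1/(822064 + 649/(-23 + 11*10)) = 1/(822064 + 649/(-23 + 110)) = 1/(822064 + 649/87) = 1/(71520217/87) = 87/71520217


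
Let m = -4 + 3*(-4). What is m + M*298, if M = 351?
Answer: 104582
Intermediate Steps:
m = -16 (m = -4 - 12 = -16)
m + M*298 = -16 + 351*298 = -16 + 104598 = 104582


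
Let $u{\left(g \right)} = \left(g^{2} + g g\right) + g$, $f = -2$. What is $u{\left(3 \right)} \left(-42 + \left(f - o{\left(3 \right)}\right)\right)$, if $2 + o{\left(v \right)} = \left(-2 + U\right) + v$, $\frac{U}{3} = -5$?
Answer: $-588$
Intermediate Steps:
$U = -15$ ($U = 3 \left(-5\right) = -15$)
$o{\left(v \right)} = -19 + v$ ($o{\left(v \right)} = -2 + \left(\left(-2 - 15\right) + v\right) = -2 + \left(-17 + v\right) = -19 + v$)
$u{\left(g \right)} = g + 2 g^{2}$ ($u{\left(g \right)} = \left(g^{2} + g^{2}\right) + g = 2 g^{2} + g = g + 2 g^{2}$)
$u{\left(3 \right)} \left(-42 + \left(f - o{\left(3 \right)}\right)\right) = 3 \left(1 + 2 \cdot 3\right) \left(-42 - -14\right) = 3 \left(1 + 6\right) \left(-42 - -14\right) = 3 \cdot 7 \left(-42 + \left(-2 + 16\right)\right) = 21 \left(-42 + 14\right) = 21 \left(-28\right) = -588$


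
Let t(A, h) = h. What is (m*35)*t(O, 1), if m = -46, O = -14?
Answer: -1610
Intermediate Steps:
(m*35)*t(O, 1) = -46*35*1 = -1610*1 = -1610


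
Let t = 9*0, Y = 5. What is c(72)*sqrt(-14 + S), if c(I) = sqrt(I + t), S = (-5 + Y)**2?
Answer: 12*I*sqrt(7) ≈ 31.749*I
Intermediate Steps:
S = 0 (S = (-5 + 5)**2 = 0**2 = 0)
t = 0
c(I) = sqrt(I) (c(I) = sqrt(I + 0) = sqrt(I))
c(72)*sqrt(-14 + S) = sqrt(72)*sqrt(-14 + 0) = (6*sqrt(2))*sqrt(-14) = (6*sqrt(2))*(I*sqrt(14)) = 12*I*sqrt(7)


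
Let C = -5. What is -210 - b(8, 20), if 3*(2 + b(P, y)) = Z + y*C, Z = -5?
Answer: -173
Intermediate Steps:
b(P, y) = -11/3 - 5*y/3 (b(P, y) = -2 + (-5 + y*(-5))/3 = -2 + (-5 - 5*y)/3 = -2 + (-5/3 - 5*y/3) = -11/3 - 5*y/3)
-210 - b(8, 20) = -210 - (-11/3 - 5/3*20) = -210 - (-11/3 - 100/3) = -210 - 1*(-37) = -210 + 37 = -173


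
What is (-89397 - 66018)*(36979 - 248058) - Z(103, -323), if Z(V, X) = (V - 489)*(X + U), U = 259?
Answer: 32804818081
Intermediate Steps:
Z(V, X) = (-489 + V)*(259 + X) (Z(V, X) = (V - 489)*(X + 259) = (-489 + V)*(259 + X))
(-89397 - 66018)*(36979 - 248058) - Z(103, -323) = (-89397 - 66018)*(36979 - 248058) - (-126651 - 489*(-323) + 259*103 + 103*(-323)) = -155415*(-211079) - (-126651 + 157947 + 26677 - 33269) = 32804842785 - 1*24704 = 32804842785 - 24704 = 32804818081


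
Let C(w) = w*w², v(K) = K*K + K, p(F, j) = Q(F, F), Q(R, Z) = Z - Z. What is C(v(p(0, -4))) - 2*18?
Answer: -36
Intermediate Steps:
Q(R, Z) = 0
p(F, j) = 0
v(K) = K + K² (v(K) = K² + K = K + K²)
C(w) = w³
C(v(p(0, -4))) - 2*18 = (0*(1 + 0))³ - 2*18 = (0*1)³ - 36 = 0³ - 36 = 0 - 36 = -36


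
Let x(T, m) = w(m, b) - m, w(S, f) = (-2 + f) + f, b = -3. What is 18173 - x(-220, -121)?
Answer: 18060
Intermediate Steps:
w(S, f) = -2 + 2*f
x(T, m) = -8 - m (x(T, m) = (-2 + 2*(-3)) - m = (-2 - 6) - m = -8 - m)
18173 - x(-220, -121) = 18173 - (-8 - 1*(-121)) = 18173 - (-8 + 121) = 18173 - 1*113 = 18173 - 113 = 18060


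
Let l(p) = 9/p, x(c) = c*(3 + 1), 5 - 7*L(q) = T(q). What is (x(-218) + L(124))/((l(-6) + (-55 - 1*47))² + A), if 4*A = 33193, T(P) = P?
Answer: -1778/38021 ≈ -0.046764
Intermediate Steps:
L(q) = 5/7 - q/7
x(c) = 4*c (x(c) = c*4 = 4*c)
A = 33193/4 (A = (¼)*33193 = 33193/4 ≈ 8298.3)
(x(-218) + L(124))/((l(-6) + (-55 - 1*47))² + A) = (4*(-218) + (5/7 - ⅐*124))/((9/(-6) + (-55 - 1*47))² + 33193/4) = (-872 + (5/7 - 124/7))/((9*(-⅙) + (-55 - 47))² + 33193/4) = (-872 - 17)/((-3/2 - 102)² + 33193/4) = -889/((-207/2)² + 33193/4) = -889/(42849/4 + 33193/4) = -889/38021/2 = -889*2/38021 = -1778/38021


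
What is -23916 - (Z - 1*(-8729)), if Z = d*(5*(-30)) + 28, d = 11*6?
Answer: -22773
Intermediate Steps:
d = 66
Z = -9872 (Z = 66*(5*(-30)) + 28 = 66*(-150) + 28 = -9900 + 28 = -9872)
-23916 - (Z - 1*(-8729)) = -23916 - (-9872 - 1*(-8729)) = -23916 - (-9872 + 8729) = -23916 - 1*(-1143) = -23916 + 1143 = -22773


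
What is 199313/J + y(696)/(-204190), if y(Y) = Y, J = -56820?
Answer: -4073726819/1160207580 ≈ -3.5112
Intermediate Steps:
199313/J + y(696)/(-204190) = 199313/(-56820) + 696/(-204190) = 199313*(-1/56820) + 696*(-1/204190) = -199313/56820 - 348/102095 = -4073726819/1160207580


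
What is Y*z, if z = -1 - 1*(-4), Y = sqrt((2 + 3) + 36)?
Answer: 3*sqrt(41) ≈ 19.209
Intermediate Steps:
Y = sqrt(41) (Y = sqrt(5 + 36) = sqrt(41) ≈ 6.4031)
z = 3 (z = -1 + 4 = 3)
Y*z = sqrt(41)*3 = 3*sqrt(41)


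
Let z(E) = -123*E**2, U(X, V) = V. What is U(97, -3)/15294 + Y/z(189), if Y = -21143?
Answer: 103393331/22398995934 ≈ 0.0046160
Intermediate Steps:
U(97, -3)/15294 + Y/z(189) = -3/15294 - 21143/((-123*189**2)) = -3*1/15294 - 21143/((-123*35721)) = -1/5098 - 21143/(-4393683) = -1/5098 - 21143*(-1/4393683) = -1/5098 + 21143/4393683 = 103393331/22398995934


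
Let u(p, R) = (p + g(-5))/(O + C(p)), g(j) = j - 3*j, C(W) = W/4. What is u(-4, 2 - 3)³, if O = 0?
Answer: -216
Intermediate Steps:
C(W) = W/4 (C(W) = W*(¼) = W/4)
g(j) = -2*j
u(p, R) = 4*(10 + p)/p (u(p, R) = (p - 2*(-5))/(0 + p/4) = (p + 10)/((p/4)) = (10 + p)*(4/p) = 4*(10 + p)/p)
u(-4, 2 - 3)³ = (4 + 40/(-4))³ = (4 + 40*(-¼))³ = (4 - 10)³ = (-6)³ = -216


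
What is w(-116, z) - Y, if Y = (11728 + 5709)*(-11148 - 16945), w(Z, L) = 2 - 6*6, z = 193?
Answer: 489857607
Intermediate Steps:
w(Z, L) = -34 (w(Z, L) = 2 - 36 = -34)
Y = -489857641 (Y = 17437*(-28093) = -489857641)
w(-116, z) - Y = -34 - 1*(-489857641) = -34 + 489857641 = 489857607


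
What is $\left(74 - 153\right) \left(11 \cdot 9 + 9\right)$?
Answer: $-8532$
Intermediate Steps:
$\left(74 - 153\right) \left(11 \cdot 9 + 9\right) = - 79 \left(99 + 9\right) = \left(-79\right) 108 = -8532$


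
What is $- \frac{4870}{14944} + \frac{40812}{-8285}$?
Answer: $- \frac{325121239}{61905520} \approx -5.2519$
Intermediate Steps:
$- \frac{4870}{14944} + \frac{40812}{-8285} = \left(-4870\right) \frac{1}{14944} + 40812 \left(- \frac{1}{8285}\right) = - \frac{2435}{7472} - \frac{40812}{8285} = - \frac{325121239}{61905520}$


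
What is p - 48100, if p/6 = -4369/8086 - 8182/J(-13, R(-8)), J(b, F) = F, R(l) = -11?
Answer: -1940816521/44473 ≈ -43640.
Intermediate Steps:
p = 198334779/44473 (p = 6*(-4369/8086 - 8182/(-11)) = 6*(-4369*1/8086 - 8182*(-1/11)) = 6*(-4369/8086 + 8182/11) = 6*(66111593/88946) = 198334779/44473 ≈ 4459.7)
p - 48100 = 198334779/44473 - 48100 = -1940816521/44473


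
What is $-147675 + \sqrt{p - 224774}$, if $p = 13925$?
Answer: $-147675 + i \sqrt{210849} \approx -1.4768 \cdot 10^{5} + 459.18 i$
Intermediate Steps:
$-147675 + \sqrt{p - 224774} = -147675 + \sqrt{13925 - 224774} = -147675 + \sqrt{-210849} = -147675 + i \sqrt{210849}$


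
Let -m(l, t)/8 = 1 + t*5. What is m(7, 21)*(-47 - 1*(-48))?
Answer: -848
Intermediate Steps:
m(l, t) = -8 - 40*t (m(l, t) = -8*(1 + t*5) = -8*(1 + 5*t) = -8 - 40*t)
m(7, 21)*(-47 - 1*(-48)) = (-8 - 40*21)*(-47 - 1*(-48)) = (-8 - 840)*(-47 + 48) = -848*1 = -848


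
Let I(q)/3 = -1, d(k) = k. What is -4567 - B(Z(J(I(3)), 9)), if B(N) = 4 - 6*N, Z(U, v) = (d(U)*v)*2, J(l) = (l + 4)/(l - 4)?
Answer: -32105/7 ≈ -4586.4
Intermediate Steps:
I(q) = -3 (I(q) = 3*(-1) = -3)
J(l) = (4 + l)/(-4 + l)
Z(U, v) = 2*U*v (Z(U, v) = (U*v)*2 = 2*U*v)
B(N) = 4 - 6*N
-4567 - B(Z(J(I(3)), 9)) = -4567 - (4 - 12*(4 - 3)/(-4 - 3)*9) = -4567 - (4 - 12*1/(-7)*9) = -4567 - (4 - 12*(-1/7*1)*9) = -4567 - (4 - 12*(-1)*9/7) = -4567 - (4 - 6*(-18/7)) = -4567 - (4 + 108/7) = -4567 - 1*136/7 = -4567 - 136/7 = -32105/7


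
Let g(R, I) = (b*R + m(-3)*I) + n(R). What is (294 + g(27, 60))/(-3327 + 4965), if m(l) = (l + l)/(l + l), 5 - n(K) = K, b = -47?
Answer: -937/1638 ≈ -0.57204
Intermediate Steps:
n(K) = 5 - K
m(l) = 1 (m(l) = (2*l)/((2*l)) = (2*l)*(1/(2*l)) = 1)
g(R, I) = 5 + I - 48*R (g(R, I) = (-47*R + 1*I) + (5 - R) = (-47*R + I) + (5 - R) = (I - 47*R) + (5 - R) = 5 + I - 48*R)
(294 + g(27, 60))/(-3327 + 4965) = (294 + (5 + 60 - 48*27))/(-3327 + 4965) = (294 + (5 + 60 - 1296))/1638 = (294 - 1231)*(1/1638) = -937*1/1638 = -937/1638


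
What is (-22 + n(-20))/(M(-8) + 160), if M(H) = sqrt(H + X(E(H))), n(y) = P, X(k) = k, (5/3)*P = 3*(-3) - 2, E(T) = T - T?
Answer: -52/291 + 13*I*sqrt(2)/5820 ≈ -0.17869 + 0.0031589*I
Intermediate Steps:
E(T) = 0
P = -33/5 (P = 3*(3*(-3) - 2)/5 = 3*(-9 - 2)/5 = (3/5)*(-11) = -33/5 ≈ -6.6000)
n(y) = -33/5
M(H) = sqrt(H) (M(H) = sqrt(H + 0) = sqrt(H))
(-22 + n(-20))/(M(-8) + 160) = (-22 - 33/5)/(sqrt(-8) + 160) = -143/(5*(2*I*sqrt(2) + 160)) = -143/(5*(160 + 2*I*sqrt(2)))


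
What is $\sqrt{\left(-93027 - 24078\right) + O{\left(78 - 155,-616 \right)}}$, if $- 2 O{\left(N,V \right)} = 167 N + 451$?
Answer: $i \sqrt{110901} \approx 333.02 i$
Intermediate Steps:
$O{\left(N,V \right)} = - \frac{451}{2} - \frac{167 N}{2}$ ($O{\left(N,V \right)} = - \frac{167 N + 451}{2} = - \frac{451 + 167 N}{2} = - \frac{451}{2} - \frac{167 N}{2}$)
$\sqrt{\left(-93027 - 24078\right) + O{\left(78 - 155,-616 \right)}} = \sqrt{\left(-93027 - 24078\right) - \left(\frac{451}{2} + \frac{167 \left(78 - 155\right)}{2}\right)} = \sqrt{-117105 - -6204} = \sqrt{-117105 + \left(- \frac{451}{2} + \frac{12859}{2}\right)} = \sqrt{-117105 + 6204} = \sqrt{-110901} = i \sqrt{110901}$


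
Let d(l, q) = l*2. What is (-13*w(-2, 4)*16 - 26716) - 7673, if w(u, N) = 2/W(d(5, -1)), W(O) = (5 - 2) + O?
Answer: -34421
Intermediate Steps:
d(l, q) = 2*l
W(O) = 3 + O
w(u, N) = 2/13 (w(u, N) = 2/(3 + 2*5) = 2/(3 + 10) = 2/13)
(-13*w(-2, 4)*16 - 26716) - 7673 = (-13*2/13*16 - 26716) - 7673 = (-2*16 - 26716) - 7673 = (-32 - 26716) - 7673 = -26748 - 7673 = -34421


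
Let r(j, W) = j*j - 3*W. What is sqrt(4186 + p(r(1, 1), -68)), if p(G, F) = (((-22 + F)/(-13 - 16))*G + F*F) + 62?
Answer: 2*sqrt(1864033)/29 ≈ 94.158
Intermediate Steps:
r(j, W) = j**2 - 3*W
p(G, F) = 62 + F**2 + G*(22/29 - F/29) (p(G, F) = (((-22 + F)/(-29))*G + F**2) + 62 = (((-22 + F)*(-1/29))*G + F**2) + 62 = ((22/29 - F/29)*G + F**2) + 62 = (G*(22/29 - F/29) + F**2) + 62 = (F**2 + G*(22/29 - F/29)) + 62 = 62 + F**2 + G*(22/29 - F/29))
sqrt(4186 + p(r(1, 1), -68)) = sqrt(4186 + (62 + (-68)**2 + 22*(1**2 - 3*1)/29 - 1/29*(-68)*(1**2 - 3*1))) = sqrt(4186 + (62 + 4624 + 22*(1 - 3)/29 - 1/29*(-68)*(1 - 3))) = sqrt(4186 + (62 + 4624 + (22/29)*(-2) - 1/29*(-68)*(-2))) = sqrt(4186 + (62 + 4624 - 44/29 - 136/29)) = sqrt(4186 + 135714/29) = sqrt(257108/29) = 2*sqrt(1864033)/29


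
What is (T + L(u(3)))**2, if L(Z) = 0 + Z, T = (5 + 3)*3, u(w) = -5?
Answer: 361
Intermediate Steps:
T = 24 (T = 8*3 = 24)
L(Z) = Z
(T + L(u(3)))**2 = (24 - 5)**2 = 19**2 = 361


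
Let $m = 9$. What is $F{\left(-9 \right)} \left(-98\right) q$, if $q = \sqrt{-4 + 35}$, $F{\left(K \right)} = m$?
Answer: $- 882 \sqrt{31} \approx -4910.8$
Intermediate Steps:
$F{\left(K \right)} = 9$
$q = \sqrt{31} \approx 5.5678$
$F{\left(-9 \right)} \left(-98\right) q = 9 \left(-98\right) \sqrt{31} = - 882 \sqrt{31}$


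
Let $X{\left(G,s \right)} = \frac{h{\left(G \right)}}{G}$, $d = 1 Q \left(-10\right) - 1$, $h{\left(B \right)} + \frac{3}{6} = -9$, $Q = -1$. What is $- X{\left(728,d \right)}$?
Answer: $\frac{19}{1456} \approx 0.013049$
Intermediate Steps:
$h{\left(B \right)} = - \frac{19}{2}$ ($h{\left(B \right)} = - \frac{1}{2} - 9 = - \frac{19}{2}$)
$d = 9$ ($d = 1 \left(-1\right) \left(-10\right) - 1 = \left(-1\right) \left(-10\right) - 1 = 10 - 1 = 9$)
$X{\left(G,s \right)} = - \frac{19}{2 G}$
$- X{\left(728,d \right)} = - \frac{-19}{2 \cdot 728} = \left(-1\right) \left(- \frac{19}{1456}\right) = \frac{19}{1456}$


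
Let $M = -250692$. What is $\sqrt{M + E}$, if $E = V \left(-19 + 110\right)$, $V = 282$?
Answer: $i \sqrt{225030} \approx 474.37 i$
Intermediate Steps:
$E = 25662$ ($E = 282 \left(-19 + 110\right) = 282 \cdot 91 = 25662$)
$\sqrt{M + E} = \sqrt{-250692 + 25662} = \sqrt{-225030} = i \sqrt{225030}$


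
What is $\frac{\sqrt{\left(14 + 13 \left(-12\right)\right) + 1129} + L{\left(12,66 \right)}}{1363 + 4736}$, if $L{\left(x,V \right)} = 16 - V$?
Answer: $- \frac{50}{6099} + \frac{\sqrt{987}}{6099} \approx -0.003047$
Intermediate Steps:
$\frac{\sqrt{\left(14 + 13 \left(-12\right)\right) + 1129} + L{\left(12,66 \right)}}{1363 + 4736} = \frac{\sqrt{\left(14 + 13 \left(-12\right)\right) + 1129} + \left(16 - 66\right)}{1363 + 4736} = \frac{\sqrt{\left(14 - 156\right) + 1129} + \left(16 - 66\right)}{6099} = \left(\sqrt{-142 + 1129} - 50\right) \frac{1}{6099} = \left(\sqrt{987} - 50\right) \frac{1}{6099} = \left(-50 + \sqrt{987}\right) \frac{1}{6099} = - \frac{50}{6099} + \frac{\sqrt{987}}{6099}$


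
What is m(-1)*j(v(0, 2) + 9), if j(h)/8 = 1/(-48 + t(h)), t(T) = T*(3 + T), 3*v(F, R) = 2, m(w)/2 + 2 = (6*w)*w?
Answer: 288/335 ≈ 0.85970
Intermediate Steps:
m(w) = -4 + 12*w**2 (m(w) = -4 + 2*((6*w)*w) = -4 + 2*(6*w**2) = -4 + 12*w**2)
v(F, R) = 2/3 (v(F, R) = (1/3)*2 = 2/3)
j(h) = 8/(-48 + h*(3 + h))
m(-1)*j(v(0, 2) + 9) = (-4 + 12*(-1)**2)*(8/(-48 + (2/3 + 9)*(3 + (2/3 + 9)))) = (-4 + 12*1)*(8/(-48 + 29*(3 + 29/3)/3)) = (-4 + 12)*(8/(-48 + (29/3)*(38/3))) = 8*(8/(-48 + 1102/9)) = 8*(8/(670/9)) = 8*(8*(9/670)) = 8*(36/335) = 288/335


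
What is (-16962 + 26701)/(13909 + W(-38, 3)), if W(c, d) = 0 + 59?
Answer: 9739/13968 ≈ 0.69724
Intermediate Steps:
W(c, d) = 59
(-16962 + 26701)/(13909 + W(-38, 3)) = (-16962 + 26701)/(13909 + 59) = 9739/13968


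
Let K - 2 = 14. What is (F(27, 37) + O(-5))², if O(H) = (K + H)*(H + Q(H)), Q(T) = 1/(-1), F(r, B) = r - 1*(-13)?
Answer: 676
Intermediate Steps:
F(r, B) = 13 + r (F(r, B) = r + 13 = 13 + r)
K = 16 (K = 2 + 14 = 16)
Q(T) = -1
O(H) = (-1 + H)*(16 + H) (O(H) = (16 + H)*(H - 1) = (16 + H)*(-1 + H) = (-1 + H)*(16 + H))
(F(27, 37) + O(-5))² = ((13 + 27) + (-16 + (-5)² + 15*(-5)))² = (40 + (-16 + 25 - 75))² = (40 - 66)² = (-26)² = 676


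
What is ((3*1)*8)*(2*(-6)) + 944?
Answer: 656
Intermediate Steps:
((3*1)*8)*(2*(-6)) + 944 = (3*8)*(-12) + 944 = 24*(-12) + 944 = -288 + 944 = 656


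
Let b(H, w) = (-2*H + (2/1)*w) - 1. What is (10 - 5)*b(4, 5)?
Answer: 5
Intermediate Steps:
b(H, w) = -1 - 2*H + 2*w (b(H, w) = (-2*H + (2*1)*w) - 1 = (-2*H + 2*w) - 1 = -1 - 2*H + 2*w)
(10 - 5)*b(4, 5) = (10 - 5)*(-1 - 2*4 + 2*5) = 5*(-1 - 8 + 10) = 5*1 = 5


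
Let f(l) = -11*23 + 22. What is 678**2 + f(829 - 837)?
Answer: 459453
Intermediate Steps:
f(l) = -231 (f(l) = -253 + 22 = -231)
678**2 + f(829 - 837) = 678**2 - 231 = 459684 - 231 = 459453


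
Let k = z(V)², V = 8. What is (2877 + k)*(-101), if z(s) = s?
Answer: -297041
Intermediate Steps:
k = 64 (k = 8² = 64)
(2877 + k)*(-101) = (2877 + 64)*(-101) = 2941*(-101) = -297041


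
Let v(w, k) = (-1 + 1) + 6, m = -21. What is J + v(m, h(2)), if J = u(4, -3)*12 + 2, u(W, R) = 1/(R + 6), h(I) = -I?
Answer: 12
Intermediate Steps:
v(w, k) = 6 (v(w, k) = 0 + 6 = 6)
u(W, R) = 1/(6 + R)
J = 6 (J = 12/(6 - 3) + 2 = 12/3 + 2 = (⅓)*12 + 2 = 4 + 2 = 6)
J + v(m, h(2)) = 6 + 6 = 12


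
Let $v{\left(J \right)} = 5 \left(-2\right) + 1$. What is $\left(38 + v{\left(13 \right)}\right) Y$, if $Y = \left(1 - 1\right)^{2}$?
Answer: $0$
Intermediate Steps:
$v{\left(J \right)} = -9$ ($v{\left(J \right)} = -10 + 1 = -9$)
$Y = 0$ ($Y = 0^{2} = 0$)
$\left(38 + v{\left(13 \right)}\right) Y = \left(38 - 9\right) 0 = 29 \cdot 0 = 0$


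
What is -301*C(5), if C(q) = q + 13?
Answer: -5418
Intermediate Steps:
C(q) = 13 + q
-301*C(5) = -301*(13 + 5) = -301*18 = -5418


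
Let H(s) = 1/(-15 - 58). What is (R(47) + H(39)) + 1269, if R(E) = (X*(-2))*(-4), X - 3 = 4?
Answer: 96724/73 ≈ 1325.0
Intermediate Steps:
H(s) = -1/73 (H(s) = 1/(-73) = -1/73)
X = 7 (X = 3 + 4 = 7)
R(E) = 56 (R(E) = (7*(-2))*(-4) = -14*(-4) = 56)
(R(47) + H(39)) + 1269 = (56 - 1/73) + 1269 = 4087/73 + 1269 = 96724/73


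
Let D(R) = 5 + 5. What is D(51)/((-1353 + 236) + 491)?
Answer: -5/313 ≈ -0.015974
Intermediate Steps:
D(R) = 10
D(51)/((-1353 + 236) + 491) = 10/((-1353 + 236) + 491) = 10/(-1117 + 491) = 10/(-626) = 10*(-1/626) = -5/313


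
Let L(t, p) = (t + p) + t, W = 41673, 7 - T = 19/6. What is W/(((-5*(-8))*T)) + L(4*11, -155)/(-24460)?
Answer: 76449889/281290 ≈ 271.78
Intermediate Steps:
T = 23/6 (T = 7 - 19/6 = 23/6 ≈ 3.8333)
L(t, p) = p + 2*t (L(t, p) = (p + t) + t = p + 2*t)
W/(((-5*(-8))*T)) + L(4*11, -155)/(-24460) = 41673/((-5*(-8)*(23/6))) + (-155 + 2*(4*11))/(-24460) = 41673/((40*(23/6))) + (-155 + 2*44)*(-1/24460) = 41673/(460/3) + (-155 + 88)*(-1/24460) = 41673*(3/460) - 67*(-1/24460) = 125019/460 + 67/24460 = 76449889/281290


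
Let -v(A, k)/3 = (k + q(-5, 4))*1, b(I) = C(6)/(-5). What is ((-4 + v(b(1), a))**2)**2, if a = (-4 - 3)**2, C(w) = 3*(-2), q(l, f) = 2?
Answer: 607573201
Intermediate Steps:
C(w) = -6
a = 49 (a = (-7)**2 = 49)
b(I) = 6/5 (b(I) = -6/(-5) = -6*(-1/5) = 6/5)
v(A, k) = -6 - 3*k (v(A, k) = -3*(k + 2) = -3*(2 + k) = -6 - 3*k)
((-4 + v(b(1), a))**2)**2 = ((-4 + (-6 - 3*49))**2)**2 = ((-4 + (-6 - 147))**2)**2 = ((-4 - 153)**2)**2 = ((-157)**2)**2 = 24649**2 = 607573201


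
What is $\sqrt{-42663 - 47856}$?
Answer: $i \sqrt{90519} \approx 300.86 i$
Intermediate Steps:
$\sqrt{-42663 - 47856} = \sqrt{-90519} = i \sqrt{90519}$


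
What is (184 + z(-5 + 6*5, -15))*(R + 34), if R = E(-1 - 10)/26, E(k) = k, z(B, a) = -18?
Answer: 72459/13 ≈ 5573.8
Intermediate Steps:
R = -11/26 (R = (-1 - 10)/26 = -11*1/26 = -11/26 ≈ -0.42308)
(184 + z(-5 + 6*5, -15))*(R + 34) = (184 - 18)*(-11/26 + 34) = 166*(873/26) = 72459/13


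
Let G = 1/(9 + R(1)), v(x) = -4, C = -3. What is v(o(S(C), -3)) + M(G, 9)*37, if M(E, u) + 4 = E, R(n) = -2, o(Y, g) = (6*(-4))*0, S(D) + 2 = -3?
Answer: -1027/7 ≈ -146.71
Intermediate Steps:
S(D) = -5 (S(D) = -2 - 3 = -5)
o(Y, g) = 0 (o(Y, g) = -24*0 = 0)
G = ⅐ (G = 1/(9 - 2) = 1/7 = ⅐ ≈ 0.14286)
M(E, u) = -4 + E
v(o(S(C), -3)) + M(G, 9)*37 = -4 + (-4 + ⅐)*37 = -4 - 27/7*37 = -4 - 999/7 = -1027/7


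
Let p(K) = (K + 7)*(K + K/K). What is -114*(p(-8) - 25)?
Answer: 2052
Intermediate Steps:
p(K) = (1 + K)*(7 + K) (p(K) = (7 + K)*(K + 1) = (7 + K)*(1 + K) = (1 + K)*(7 + K))
-114*(p(-8) - 25) = -114*((7 + (-8)² + 8*(-8)) - 25) = -114*((7 + 64 - 64) - 25) = -114*(7 - 25) = -114*(-18) = 2052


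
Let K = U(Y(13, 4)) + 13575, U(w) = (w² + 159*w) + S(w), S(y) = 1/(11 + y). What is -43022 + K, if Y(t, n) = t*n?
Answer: -1163924/63 ≈ -18475.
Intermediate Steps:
Y(t, n) = n*t
U(w) = w² + 1/(11 + w) + 159*w (U(w) = (w² + 159*w) + 1/(11 + w) = w² + 1/(11 + w) + 159*w)
K = 1546462/63 (K = (1 + (4*13)*(11 + 4*13)*(159 + 4*13))/(11 + 4*13) + 13575 = (1 + 52*(11 + 52)*(159 + 52))/(11 + 52) + 13575 = (1 + 52*63*211)/63 + 13575 = (1 + 691236)/63 + 13575 = (1/63)*691237 + 13575 = 691237/63 + 13575 = 1546462/63 ≈ 24547.)
-43022 + K = -43022 + 1546462/63 = -1163924/63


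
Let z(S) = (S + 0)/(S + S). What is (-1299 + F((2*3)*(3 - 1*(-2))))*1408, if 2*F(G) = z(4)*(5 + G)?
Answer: -1816672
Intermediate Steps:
z(S) = ½ (z(S) = S/((2*S)) = S*(1/(2*S)) = ½)
F(G) = 5/4 + G/4 (F(G) = ((5 + G)/2)/2 = (5/2 + G/2)/2 = 5/4 + G/4)
(-1299 + F((2*3)*(3 - 1*(-2))))*1408 = (-1299 + (5/4 + ((2*3)*(3 - 1*(-2)))/4))*1408 = (-1299 + (5/4 + (6*(3 + 2))/4))*1408 = (-1299 + (5/4 + (6*5)/4))*1408 = (-1299 + (5/4 + (¼)*30))*1408 = (-1299 + (5/4 + 15/2))*1408 = (-1299 + 35/4)*1408 = -5161/4*1408 = -1816672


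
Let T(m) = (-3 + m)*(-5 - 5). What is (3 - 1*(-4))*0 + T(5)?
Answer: -20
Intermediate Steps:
T(m) = 30 - 10*m (T(m) = (-3 + m)*(-10) = 30 - 10*m)
(3 - 1*(-4))*0 + T(5) = (3 - 1*(-4))*0 + (30 - 10*5) = (3 + 4)*0 + (30 - 50) = 7*0 - 20 = 0 - 20 = -20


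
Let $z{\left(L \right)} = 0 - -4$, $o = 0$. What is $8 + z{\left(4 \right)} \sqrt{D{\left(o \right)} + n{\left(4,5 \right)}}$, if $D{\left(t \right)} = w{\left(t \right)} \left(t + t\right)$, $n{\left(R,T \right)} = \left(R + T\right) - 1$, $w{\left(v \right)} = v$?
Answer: $8 + 8 \sqrt{2} \approx 19.314$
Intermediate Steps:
$z{\left(L \right)} = 4$ ($z{\left(L \right)} = 0 + 4 = 4$)
$n{\left(R,T \right)} = -1 + R + T$
$D{\left(t \right)} = 2 t^{2}$ ($D{\left(t \right)} = t \left(t + t\right) = t 2 t = 2 t^{2}$)
$8 + z{\left(4 \right)} \sqrt{D{\left(o \right)} + n{\left(4,5 \right)}} = 8 + 4 \sqrt{2 \cdot 0^{2} + \left(-1 + 4 + 5\right)} = 8 + 4 \sqrt{2 \cdot 0 + 8} = 8 + 4 \sqrt{0 + 8} = 8 + 4 \sqrt{8} = 8 + 4 \cdot 2 \sqrt{2} = 8 + 8 \sqrt{2}$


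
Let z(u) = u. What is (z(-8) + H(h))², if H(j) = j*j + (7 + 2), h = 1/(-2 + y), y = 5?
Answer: 100/81 ≈ 1.2346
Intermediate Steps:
h = ⅓ (h = 1/(-2 + 5) = 1/3 = ⅓ ≈ 0.33333)
H(j) = 9 + j² (H(j) = j² + 9 = 9 + j²)
(z(-8) + H(h))² = (-8 + (9 + (⅓)²))² = (-8 + (9 + ⅑))² = (-8 + 82/9)² = (10/9)² = 100/81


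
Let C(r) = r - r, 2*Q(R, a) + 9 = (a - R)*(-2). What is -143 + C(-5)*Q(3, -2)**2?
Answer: -143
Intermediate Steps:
Q(R, a) = -9/2 + R - a (Q(R, a) = -9/2 + ((a - R)*(-2))/2 = -9/2 + (-2*a + 2*R)/2 = -9/2 + (R - a) = -9/2 + R - a)
C(r) = 0
-143 + C(-5)*Q(3, -2)**2 = -143 + 0*(-9/2 + 3 - 1*(-2))**2 = -143 + 0*(-9/2 + 3 + 2)**2 = -143 + 0*(1/2)**2 = -143 + 0*(1/4) = -143 + 0 = -143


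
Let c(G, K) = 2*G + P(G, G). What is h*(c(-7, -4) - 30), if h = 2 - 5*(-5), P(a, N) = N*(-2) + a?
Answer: -999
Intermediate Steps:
P(a, N) = a - 2*N (P(a, N) = -2*N + a = a - 2*N)
c(G, K) = G (c(G, K) = 2*G + (G - 2*G) = 2*G - G = G)
h = 27 (h = 2 + 25 = 27)
h*(c(-7, -4) - 30) = 27*(-7 - 30) = 27*(-37) = -999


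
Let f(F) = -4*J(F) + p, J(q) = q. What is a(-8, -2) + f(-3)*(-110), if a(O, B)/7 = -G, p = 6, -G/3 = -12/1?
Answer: -2232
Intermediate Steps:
G = 36 (G = -(-36)/1 = -(-36) = -3*(-12) = 36)
a(O, B) = -252 (a(O, B) = 7*(-1*36) = 7*(-36) = -252)
f(F) = 6 - 4*F (f(F) = -4*F + 6 = 6 - 4*F)
a(-8, -2) + f(-3)*(-110) = -252 + (6 - 4*(-3))*(-110) = -252 + (6 + 12)*(-110) = -252 + 18*(-110) = -252 - 1980 = -2232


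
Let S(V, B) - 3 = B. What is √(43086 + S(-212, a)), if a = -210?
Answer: √42879 ≈ 207.07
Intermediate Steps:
S(V, B) = 3 + B
√(43086 + S(-212, a)) = √(43086 + (3 - 210)) = √(43086 - 207) = √42879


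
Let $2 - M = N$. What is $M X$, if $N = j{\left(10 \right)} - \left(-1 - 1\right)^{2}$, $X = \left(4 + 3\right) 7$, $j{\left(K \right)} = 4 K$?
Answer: $-1666$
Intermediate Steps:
$X = 49$ ($X = 7 \cdot 7 = 49$)
$N = 36$ ($N = 4 \cdot 10 - \left(-1 - 1\right)^{2} = 40 - \left(-2\right)^{2} = 40 - 4 = 36$)
$M = -34$ ($M = 2 - 36 = -34$)
$M X = \left(-34\right) 49 = -1666$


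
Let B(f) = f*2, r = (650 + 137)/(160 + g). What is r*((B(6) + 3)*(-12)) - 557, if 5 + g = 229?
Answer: -29629/32 ≈ -925.91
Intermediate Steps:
g = 224 (g = -5 + 229 = 224)
r = 787/384 (r = (650 + 137)/(160 + 224) = 787/384 ≈ 2.0495)
B(f) = 2*f
r*((B(6) + 3)*(-12)) - 557 = 787*((2*6 + 3)*(-12))/384 - 557 = 787*((12 + 3)*(-12))/384 - 557 = 787*(15*(-12))/384 - 557 = (787/384)*(-180) - 557 = -11805/32 - 557 = -29629/32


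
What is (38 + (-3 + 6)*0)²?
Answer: 1444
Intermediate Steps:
(38 + (-3 + 6)*0)² = (38 + 3*0)² = (38 + 0)² = 38² = 1444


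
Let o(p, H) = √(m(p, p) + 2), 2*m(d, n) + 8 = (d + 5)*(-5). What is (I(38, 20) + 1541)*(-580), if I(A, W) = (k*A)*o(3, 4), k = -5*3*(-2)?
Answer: -893780 - 661200*I*√22 ≈ -8.9378e+5 - 3.1013e+6*I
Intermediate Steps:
m(d, n) = -33/2 - 5*d/2 (m(d, n) = -4 + ((d + 5)*(-5))/2 = -4 + ((5 + d)*(-5))/2 = -4 + (-25 - 5*d)/2 = -4 + (-25/2 - 5*d/2) = -33/2 - 5*d/2)
k = 30 (k = -15*(-2) = 30)
o(p, H) = √(-29/2 - 5*p/2) (o(p, H) = √((-33/2 - 5*p/2) + 2) = √(-29/2 - 5*p/2))
I(A, W) = 30*I*A*√22 (I(A, W) = (30*A)*(√(-58 - 10*3)/2) = (30*A)*(√(-58 - 30)/2) = (30*A)*(√(-88)/2) = (30*A)*((2*I*√22)/2) = (30*A)*(I*√22) = 30*I*A*√22)
(I(38, 20) + 1541)*(-580) = (30*I*38*√22 + 1541)*(-580) = (1140*I*√22 + 1541)*(-580) = (1541 + 1140*I*√22)*(-580) = -893780 - 661200*I*√22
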